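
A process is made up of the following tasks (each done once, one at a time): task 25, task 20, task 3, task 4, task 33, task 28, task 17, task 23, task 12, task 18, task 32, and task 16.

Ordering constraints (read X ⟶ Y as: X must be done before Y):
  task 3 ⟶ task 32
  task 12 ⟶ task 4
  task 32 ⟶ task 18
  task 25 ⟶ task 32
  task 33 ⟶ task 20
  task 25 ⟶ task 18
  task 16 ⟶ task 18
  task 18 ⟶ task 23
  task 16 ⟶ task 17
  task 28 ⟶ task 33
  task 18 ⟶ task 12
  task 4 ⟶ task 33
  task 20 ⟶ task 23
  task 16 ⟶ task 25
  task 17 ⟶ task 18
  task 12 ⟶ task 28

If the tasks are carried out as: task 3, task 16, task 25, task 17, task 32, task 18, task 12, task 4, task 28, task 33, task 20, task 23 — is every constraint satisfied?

Yes

Going through the constraints one by one, each required predecessor appears earlier in the sequence than its dependent — e.g. task 18 (position 6) is before task 23 (position 12), as required.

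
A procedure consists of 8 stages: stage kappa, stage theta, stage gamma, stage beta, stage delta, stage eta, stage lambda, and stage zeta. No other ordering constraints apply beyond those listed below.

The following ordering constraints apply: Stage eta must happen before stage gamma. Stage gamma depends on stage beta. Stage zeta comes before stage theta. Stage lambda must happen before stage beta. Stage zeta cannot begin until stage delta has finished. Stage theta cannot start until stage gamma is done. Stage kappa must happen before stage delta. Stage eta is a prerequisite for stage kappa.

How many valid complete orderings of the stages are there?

34

The stages with no prerequisites are stage eta, stage lambda; any of them can be placed first.
Enumerating by repeatedly choosing an available stage (one whose prerequisites are all placed) gives 34 distinct complete orderings.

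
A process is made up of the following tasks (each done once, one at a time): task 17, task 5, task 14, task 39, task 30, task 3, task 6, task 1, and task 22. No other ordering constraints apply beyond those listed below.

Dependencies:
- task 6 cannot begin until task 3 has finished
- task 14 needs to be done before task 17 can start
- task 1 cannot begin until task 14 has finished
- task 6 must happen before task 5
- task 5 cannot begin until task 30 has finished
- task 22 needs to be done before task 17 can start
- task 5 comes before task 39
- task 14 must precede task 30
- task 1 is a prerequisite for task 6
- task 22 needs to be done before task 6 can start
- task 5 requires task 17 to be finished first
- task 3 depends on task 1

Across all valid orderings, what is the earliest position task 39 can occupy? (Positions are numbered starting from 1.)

9

The tasks that are forced before task 39, directly or transitively, are task 17, task 5, task 14, task 30, task 3, task 6, task 1, task 22. That's 8 tasks.
With 8 mandatory predecessors, the earliest task 39 can sit is position 8+1 = 9, and placing just those 8 first achieves it.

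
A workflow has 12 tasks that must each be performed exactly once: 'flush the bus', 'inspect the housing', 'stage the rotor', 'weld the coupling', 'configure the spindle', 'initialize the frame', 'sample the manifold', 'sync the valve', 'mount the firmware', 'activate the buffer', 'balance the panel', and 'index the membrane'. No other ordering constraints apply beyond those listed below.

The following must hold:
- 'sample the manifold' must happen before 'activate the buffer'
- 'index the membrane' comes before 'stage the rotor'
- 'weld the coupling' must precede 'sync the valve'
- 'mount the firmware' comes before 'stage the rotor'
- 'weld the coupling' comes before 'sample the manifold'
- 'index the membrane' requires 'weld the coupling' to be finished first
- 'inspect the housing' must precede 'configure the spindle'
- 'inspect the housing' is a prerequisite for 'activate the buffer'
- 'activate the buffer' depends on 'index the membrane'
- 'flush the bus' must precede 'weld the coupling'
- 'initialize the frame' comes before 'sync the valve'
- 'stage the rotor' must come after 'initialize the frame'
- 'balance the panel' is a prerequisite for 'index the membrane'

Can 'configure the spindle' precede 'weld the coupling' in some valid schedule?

Yes

The constraints leave 'configure the spindle' and 'weld the coupling' unordered relative to each other; nothing requires 'weld the coupling' earlier.
That means at least one valid schedule has 'configure the spindle' before 'weld the coupling'.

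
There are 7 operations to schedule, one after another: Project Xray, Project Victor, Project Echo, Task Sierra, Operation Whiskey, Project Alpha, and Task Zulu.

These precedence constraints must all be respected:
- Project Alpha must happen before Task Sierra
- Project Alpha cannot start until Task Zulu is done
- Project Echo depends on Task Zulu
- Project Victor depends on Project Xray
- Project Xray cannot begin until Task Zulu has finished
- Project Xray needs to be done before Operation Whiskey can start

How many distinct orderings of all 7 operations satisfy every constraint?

120

Task Zulu is the only operation with nothing required before it, so every ordering starts there.
Enumerating by repeatedly choosing an available operation (one whose prerequisites are all placed) gives 120 distinct complete orderings.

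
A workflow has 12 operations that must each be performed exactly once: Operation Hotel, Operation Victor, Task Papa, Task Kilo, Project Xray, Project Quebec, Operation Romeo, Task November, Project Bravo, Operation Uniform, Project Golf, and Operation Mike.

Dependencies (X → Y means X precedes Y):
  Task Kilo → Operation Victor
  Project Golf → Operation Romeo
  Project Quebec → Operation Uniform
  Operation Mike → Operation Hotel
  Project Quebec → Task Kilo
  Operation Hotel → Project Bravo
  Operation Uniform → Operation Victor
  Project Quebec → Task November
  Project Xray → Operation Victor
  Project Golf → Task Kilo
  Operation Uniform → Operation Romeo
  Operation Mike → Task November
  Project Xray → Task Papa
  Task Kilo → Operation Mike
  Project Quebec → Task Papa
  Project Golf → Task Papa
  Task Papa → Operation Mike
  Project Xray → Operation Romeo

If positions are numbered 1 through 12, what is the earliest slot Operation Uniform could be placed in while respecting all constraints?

2

Working backwards through the constraints from Operation Uniform, its only required predecessor is Project Quebec.
With 1 mandatory predecessor, the earliest Operation Uniform can sit is position 1+1 = 2, and placing just that one first achieves it.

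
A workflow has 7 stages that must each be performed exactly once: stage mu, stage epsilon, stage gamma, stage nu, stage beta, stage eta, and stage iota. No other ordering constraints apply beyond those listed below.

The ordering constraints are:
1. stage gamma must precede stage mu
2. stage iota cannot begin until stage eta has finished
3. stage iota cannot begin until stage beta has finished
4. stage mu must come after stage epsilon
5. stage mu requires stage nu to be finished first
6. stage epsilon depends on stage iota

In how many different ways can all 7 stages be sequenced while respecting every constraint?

60

The stages with no prerequisites are stage gamma, stage nu, stage beta, stage eta; any of them can be placed first.
Enumerating by repeatedly choosing an available stage (one whose prerequisites are all placed) gives 60 distinct complete orderings.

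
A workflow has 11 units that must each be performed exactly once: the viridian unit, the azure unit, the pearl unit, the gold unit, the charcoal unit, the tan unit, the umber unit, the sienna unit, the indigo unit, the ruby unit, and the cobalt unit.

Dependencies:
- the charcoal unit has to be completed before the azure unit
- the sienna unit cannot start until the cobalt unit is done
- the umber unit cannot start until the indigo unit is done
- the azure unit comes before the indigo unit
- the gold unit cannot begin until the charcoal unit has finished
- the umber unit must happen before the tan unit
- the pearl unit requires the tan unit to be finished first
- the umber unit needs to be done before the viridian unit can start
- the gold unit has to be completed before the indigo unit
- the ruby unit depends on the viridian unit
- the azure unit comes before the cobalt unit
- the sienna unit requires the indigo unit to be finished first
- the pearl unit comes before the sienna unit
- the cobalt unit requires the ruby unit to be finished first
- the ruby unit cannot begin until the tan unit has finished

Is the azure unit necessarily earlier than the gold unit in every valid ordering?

No

The azure unit and the gold unit are not related by any chain of constraints.
A valid ordering placing the gold unit before the azure unit exists, so the answer is no.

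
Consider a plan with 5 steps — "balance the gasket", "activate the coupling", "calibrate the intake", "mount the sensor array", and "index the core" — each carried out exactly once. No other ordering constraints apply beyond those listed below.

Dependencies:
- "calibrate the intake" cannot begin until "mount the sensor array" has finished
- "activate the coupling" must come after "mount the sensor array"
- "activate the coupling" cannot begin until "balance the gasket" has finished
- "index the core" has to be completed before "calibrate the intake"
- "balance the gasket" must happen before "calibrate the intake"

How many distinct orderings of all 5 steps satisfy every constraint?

The steps with no prerequisites are "balance the gasket", "mount the sensor array", "index the core"; any of them can be placed first.
Systematically extending each partial ordering one step at a time and counting, there are 14 complete orderings.

14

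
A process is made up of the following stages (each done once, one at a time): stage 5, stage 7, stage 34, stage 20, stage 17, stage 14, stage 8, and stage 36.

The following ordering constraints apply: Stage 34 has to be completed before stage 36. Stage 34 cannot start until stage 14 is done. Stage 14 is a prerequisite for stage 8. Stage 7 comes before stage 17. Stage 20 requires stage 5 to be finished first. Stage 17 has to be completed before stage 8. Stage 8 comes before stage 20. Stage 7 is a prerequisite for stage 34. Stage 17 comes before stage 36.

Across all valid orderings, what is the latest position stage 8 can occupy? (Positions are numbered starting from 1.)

7

Following the constraints forward from stage 8, its only required successor is stage 20.
So at least 1 stage follows stage 8, putting stage 8 no later than position 7. That position is achievable by scheduling everything else first.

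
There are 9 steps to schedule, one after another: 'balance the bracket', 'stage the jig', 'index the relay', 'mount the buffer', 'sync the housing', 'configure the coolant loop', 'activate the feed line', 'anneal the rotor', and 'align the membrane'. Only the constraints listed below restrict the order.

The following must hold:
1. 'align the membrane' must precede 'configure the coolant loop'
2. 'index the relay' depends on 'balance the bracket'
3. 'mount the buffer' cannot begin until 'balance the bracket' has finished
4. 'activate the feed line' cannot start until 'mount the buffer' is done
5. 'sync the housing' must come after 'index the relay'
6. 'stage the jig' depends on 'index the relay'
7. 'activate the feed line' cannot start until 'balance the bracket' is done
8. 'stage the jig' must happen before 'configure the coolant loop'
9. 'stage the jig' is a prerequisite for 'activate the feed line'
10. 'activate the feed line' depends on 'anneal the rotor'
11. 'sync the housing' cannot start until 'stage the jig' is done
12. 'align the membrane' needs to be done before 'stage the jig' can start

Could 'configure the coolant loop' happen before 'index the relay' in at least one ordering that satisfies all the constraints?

No

The constraints give a chain 'index the relay' → 'stage the jig' → 'configure the coolant loop', which forces 'index the relay' before 'configure the coolant loop'.
So no valid ordering can have 'configure the coolant loop' before 'index the relay'.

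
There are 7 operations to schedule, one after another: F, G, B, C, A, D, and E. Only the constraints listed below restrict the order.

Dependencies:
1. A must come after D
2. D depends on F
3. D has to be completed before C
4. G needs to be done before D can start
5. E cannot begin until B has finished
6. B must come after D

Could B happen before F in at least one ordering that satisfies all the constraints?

No

There is a dependency chain F → D → B, so B always comes after F.
So no valid ordering can have B before F.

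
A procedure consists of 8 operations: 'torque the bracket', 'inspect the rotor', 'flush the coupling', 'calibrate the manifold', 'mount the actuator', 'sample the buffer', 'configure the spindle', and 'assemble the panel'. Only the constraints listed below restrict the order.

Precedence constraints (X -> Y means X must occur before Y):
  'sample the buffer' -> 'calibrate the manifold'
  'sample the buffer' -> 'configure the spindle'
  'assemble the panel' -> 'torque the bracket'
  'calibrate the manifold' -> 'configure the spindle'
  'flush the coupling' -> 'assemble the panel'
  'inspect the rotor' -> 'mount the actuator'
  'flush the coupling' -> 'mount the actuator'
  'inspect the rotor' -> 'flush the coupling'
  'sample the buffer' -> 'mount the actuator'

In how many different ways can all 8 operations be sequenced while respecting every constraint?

The operations with no prerequisites are 'inspect the rotor', 'sample the buffer'; any of them can be placed first.
Counting all ways to extend the partial order to a total order gives 153.

153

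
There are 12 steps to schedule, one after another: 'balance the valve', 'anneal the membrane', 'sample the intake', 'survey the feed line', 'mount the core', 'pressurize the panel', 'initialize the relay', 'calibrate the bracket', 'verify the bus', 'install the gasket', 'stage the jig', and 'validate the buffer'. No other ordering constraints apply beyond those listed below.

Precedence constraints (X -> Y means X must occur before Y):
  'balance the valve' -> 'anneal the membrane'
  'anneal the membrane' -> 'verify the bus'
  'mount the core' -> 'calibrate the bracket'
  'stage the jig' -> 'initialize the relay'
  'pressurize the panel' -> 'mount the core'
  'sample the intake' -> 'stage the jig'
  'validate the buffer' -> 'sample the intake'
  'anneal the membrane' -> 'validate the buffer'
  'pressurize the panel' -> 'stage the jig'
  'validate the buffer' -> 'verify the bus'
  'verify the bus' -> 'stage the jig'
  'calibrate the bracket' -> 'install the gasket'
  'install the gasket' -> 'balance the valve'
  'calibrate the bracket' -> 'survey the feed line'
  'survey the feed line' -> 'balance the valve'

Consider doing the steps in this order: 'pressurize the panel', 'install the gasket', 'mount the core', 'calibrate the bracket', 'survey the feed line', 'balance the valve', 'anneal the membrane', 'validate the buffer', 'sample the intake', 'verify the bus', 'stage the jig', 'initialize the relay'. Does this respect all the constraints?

The sequence places 'install the gasket' ahead of 'calibrate the bracket'.
That contradicts the constraint that 'calibrate the bracket' must precede 'install the gasket'.

No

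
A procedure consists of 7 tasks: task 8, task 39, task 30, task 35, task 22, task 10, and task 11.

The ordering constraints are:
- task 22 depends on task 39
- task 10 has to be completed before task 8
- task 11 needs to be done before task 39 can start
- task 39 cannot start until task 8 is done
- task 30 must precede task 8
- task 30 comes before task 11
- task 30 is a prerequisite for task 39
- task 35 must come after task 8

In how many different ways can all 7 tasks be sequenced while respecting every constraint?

The tasks with no prerequisites are task 30, task 10; any of them can be placed first.
Enumerating by repeatedly choosing an available task (one whose prerequisites are all placed) gives 17 distinct complete orderings.

17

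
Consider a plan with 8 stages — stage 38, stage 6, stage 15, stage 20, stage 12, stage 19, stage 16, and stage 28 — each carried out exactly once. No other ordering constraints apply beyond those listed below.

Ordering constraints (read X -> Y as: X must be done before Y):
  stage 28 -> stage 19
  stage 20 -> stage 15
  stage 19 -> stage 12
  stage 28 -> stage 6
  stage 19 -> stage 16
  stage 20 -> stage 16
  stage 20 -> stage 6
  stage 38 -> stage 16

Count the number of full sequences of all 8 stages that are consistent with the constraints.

677

3 stages have no prerequisites (stage 38, stage 20, stage 28), so any of them could come first.
Systematically extending each partial ordering one stage at a time and counting, there are 677 complete orderings.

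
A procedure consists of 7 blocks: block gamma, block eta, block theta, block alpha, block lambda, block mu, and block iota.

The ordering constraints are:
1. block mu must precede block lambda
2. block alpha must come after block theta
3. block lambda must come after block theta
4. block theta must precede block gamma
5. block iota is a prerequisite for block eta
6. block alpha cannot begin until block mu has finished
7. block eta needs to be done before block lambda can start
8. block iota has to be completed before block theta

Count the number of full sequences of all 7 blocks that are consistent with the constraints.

The blocks with no prerequisites are block mu, block iota; any of them can be placed first.
Systematically extending each partial ordering one block at a time and counting, there are 75 complete orderings.

75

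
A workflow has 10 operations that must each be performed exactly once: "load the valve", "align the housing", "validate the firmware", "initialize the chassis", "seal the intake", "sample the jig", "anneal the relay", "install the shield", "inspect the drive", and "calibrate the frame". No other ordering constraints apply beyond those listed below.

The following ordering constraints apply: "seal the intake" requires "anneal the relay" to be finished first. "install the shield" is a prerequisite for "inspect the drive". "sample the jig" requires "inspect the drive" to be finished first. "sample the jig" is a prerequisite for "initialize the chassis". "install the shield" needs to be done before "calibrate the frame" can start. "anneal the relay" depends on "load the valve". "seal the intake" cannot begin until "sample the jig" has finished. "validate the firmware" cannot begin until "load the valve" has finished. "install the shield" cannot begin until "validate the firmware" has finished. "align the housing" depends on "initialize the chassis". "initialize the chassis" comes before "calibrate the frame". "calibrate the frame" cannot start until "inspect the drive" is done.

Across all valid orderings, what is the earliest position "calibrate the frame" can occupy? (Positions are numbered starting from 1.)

7

Working backwards through the constraints from "calibrate the frame", its full set of required predecessors is "load the valve", "validate the firmware", "initialize the chassis", "sample the jig", "install the shield", "inspect the drive" — 6 of them.
With 6 mandatory predecessors, the earliest "calibrate the frame" can sit is position 6+1 = 7, and placing just those 6 first achieves it.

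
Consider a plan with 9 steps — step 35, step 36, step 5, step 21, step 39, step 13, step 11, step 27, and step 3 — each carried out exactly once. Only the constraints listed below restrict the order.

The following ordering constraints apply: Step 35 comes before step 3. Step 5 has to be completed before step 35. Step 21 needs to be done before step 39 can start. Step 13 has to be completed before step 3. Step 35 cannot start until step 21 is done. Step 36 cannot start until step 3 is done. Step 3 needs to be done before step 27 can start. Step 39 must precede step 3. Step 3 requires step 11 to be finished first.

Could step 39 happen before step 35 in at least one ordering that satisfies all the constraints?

Yes

No chain of constraints runs from step 35 to step 39, so step 35 is not required to come first.
That means at least one valid schedule has step 39 before step 35.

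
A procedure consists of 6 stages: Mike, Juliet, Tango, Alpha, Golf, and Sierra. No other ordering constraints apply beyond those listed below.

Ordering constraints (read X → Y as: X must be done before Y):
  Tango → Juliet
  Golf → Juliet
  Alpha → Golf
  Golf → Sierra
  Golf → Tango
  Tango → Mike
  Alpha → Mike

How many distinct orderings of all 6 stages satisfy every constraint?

8

Only Alpha has no prerequisites, so it must go first.
Systematically extending each partial ordering one stage at a time and counting, there are 8 complete orderings.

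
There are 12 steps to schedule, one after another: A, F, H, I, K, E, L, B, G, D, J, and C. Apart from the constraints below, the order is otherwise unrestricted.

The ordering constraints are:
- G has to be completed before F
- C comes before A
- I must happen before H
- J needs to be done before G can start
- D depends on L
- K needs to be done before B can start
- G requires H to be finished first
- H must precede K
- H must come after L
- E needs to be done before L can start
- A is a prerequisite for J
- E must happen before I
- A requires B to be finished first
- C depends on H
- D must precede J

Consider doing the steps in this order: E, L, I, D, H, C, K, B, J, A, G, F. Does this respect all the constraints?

In the proposed order, J appears before A.
But one of the constraints requires A before J, so this ordering violates it.

No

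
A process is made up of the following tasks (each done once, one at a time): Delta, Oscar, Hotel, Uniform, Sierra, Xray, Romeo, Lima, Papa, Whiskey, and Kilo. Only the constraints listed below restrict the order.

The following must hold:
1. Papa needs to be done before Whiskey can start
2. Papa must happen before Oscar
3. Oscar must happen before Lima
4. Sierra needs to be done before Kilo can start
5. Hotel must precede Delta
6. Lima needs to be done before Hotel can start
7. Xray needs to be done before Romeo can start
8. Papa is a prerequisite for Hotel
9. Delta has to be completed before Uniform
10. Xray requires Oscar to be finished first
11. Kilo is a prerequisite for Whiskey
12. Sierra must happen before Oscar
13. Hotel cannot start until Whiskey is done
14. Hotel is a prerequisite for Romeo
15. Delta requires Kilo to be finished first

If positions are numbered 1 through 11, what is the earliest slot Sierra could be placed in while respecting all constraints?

No constraint forces any other task before Sierra, so it can be placed first.

1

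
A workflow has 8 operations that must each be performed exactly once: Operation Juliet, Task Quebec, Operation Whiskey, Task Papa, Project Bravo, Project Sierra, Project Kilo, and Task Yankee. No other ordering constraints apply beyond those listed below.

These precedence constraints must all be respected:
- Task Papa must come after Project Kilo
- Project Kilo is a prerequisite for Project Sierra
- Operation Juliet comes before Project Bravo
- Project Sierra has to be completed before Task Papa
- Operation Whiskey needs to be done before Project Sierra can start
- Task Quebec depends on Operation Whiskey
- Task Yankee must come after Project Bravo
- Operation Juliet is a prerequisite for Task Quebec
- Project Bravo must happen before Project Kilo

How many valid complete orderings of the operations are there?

2 operations have no prerequisites (Operation Juliet, Operation Whiskey), so any of them could come first.
Counting all ways to extend the partial order to a total order gives 90.

90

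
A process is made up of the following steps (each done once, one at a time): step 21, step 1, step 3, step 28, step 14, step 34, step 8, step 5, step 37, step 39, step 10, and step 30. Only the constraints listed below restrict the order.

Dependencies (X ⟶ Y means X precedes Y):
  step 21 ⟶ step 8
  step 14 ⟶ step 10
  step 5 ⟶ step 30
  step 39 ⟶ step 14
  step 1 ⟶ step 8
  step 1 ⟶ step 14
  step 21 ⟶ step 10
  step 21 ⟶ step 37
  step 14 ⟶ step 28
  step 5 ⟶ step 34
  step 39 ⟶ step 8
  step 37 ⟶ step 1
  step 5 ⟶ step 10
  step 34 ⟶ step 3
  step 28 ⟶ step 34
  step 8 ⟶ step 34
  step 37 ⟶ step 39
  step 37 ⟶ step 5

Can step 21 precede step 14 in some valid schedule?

Yes

The constraints force step 21 before step 14, so yes — every valid ordering has step 21 earlier.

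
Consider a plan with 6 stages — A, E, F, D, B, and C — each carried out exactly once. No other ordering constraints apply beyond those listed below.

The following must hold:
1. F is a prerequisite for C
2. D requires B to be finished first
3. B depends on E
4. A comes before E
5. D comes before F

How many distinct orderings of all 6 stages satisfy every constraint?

1

Only A has no prerequisites, so it must go first.
Every stage is then forced in turn, so only 1 complete ordering is consistent with the constraints.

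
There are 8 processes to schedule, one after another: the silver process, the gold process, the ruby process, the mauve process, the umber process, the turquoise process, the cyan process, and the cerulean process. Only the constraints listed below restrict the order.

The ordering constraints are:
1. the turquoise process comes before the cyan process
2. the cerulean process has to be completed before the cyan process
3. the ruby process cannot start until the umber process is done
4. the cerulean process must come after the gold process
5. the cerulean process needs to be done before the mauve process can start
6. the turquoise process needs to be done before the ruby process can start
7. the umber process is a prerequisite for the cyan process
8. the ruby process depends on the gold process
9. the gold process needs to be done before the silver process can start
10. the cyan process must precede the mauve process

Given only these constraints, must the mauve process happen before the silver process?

Nothing in the constraints links the mauve process and the silver process; they are unordered relative to each other.
A valid ordering placing the silver process before the mauve process exists, so the answer is no.

No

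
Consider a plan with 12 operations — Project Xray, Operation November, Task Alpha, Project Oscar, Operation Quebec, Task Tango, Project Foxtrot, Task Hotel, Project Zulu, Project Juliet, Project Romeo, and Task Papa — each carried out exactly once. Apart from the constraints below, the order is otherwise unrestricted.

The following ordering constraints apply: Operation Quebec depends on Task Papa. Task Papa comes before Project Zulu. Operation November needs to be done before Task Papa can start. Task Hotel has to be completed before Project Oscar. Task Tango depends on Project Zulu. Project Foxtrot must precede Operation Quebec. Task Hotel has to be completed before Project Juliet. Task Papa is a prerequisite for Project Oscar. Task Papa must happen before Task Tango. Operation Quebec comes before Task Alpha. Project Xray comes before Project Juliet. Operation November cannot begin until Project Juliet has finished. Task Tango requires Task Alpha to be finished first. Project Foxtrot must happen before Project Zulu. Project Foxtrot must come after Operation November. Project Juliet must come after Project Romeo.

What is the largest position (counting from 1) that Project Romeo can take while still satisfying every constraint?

Every operation that must follow Project Romeo has to come after it. Tracing all chains starting from Project Romeo, those operations are: Operation November, Task Alpha, Project Oscar, Operation Quebec, Task Tango, Project Foxtrot, Project Zulu, Project Juliet, Task Papa — 9 in total.
So at least 9 operations follow Project Romeo, putting Project Romeo no later than position 3. That position is achievable by scheduling everything else first.

3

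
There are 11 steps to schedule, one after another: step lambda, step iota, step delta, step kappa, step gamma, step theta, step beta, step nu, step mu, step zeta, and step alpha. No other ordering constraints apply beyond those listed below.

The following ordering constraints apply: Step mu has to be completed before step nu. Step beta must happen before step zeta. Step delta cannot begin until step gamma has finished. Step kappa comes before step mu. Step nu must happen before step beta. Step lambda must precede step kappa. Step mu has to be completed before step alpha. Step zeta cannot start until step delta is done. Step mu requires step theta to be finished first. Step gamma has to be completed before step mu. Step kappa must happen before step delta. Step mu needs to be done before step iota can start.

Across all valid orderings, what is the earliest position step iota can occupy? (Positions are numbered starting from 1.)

Every step that must precede step iota has to come before it. Tracing all chains that end at step iota, those steps are: step lambda, step kappa, step gamma, step theta, step mu — 5 in total.
So at minimum 5 steps come before step iota, putting step iota no earlier than position 6. That position is achievable by scheduling exactly those predecessors first.

6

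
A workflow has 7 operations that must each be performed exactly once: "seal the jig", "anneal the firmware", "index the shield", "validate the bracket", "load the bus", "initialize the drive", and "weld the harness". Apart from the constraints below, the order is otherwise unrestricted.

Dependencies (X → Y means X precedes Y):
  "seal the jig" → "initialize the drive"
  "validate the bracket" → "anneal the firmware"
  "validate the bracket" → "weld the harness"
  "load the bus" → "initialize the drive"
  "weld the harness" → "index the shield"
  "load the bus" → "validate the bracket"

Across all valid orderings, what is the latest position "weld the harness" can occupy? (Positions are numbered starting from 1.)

Following the constraints forward from "weld the harness", its only required successor is "index the shield".
So at least 1 operation follows "weld the harness", putting "weld the harness" no later than position 6. That position is achievable by scheduling everything else first.

6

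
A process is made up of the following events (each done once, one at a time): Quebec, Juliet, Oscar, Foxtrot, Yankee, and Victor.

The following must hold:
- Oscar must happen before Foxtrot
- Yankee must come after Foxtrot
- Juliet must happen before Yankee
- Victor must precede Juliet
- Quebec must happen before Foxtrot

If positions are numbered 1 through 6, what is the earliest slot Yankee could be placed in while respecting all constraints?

Every event that must precede Yankee has to come before it. Tracing all chains that end at Yankee, those events are: Quebec, Juliet, Oscar, Foxtrot, Victor — 5 in total.
So at minimum 5 events come before Yankee, putting Yankee no earlier than position 6. That position is achievable by scheduling exactly those predecessors first.

6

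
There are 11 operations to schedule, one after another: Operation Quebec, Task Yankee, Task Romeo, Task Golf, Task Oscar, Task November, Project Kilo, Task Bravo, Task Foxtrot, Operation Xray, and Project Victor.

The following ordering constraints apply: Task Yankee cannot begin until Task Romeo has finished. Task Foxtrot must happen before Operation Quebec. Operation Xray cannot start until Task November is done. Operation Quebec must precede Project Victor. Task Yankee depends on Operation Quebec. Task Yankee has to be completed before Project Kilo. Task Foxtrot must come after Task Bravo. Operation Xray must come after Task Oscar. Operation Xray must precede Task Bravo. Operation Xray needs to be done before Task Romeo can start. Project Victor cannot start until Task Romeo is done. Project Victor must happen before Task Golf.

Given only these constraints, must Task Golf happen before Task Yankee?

No

Nothing in the constraints links Task Golf and Task Yankee; they are unordered relative to each other.
There exist valid orderings with Task Yankee before Task Golf, so Task Golf is not required to come first.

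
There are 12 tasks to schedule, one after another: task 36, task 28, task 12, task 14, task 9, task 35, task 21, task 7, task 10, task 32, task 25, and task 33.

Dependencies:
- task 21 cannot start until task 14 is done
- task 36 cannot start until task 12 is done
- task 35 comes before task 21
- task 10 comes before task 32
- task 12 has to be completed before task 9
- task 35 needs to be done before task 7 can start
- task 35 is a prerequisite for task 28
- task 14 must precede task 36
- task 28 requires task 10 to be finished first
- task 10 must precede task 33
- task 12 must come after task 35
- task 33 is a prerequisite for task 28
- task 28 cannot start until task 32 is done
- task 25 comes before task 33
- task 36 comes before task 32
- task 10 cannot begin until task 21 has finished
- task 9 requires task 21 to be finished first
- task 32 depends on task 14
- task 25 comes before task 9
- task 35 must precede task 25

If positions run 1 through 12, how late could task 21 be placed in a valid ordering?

7

The tasks that are forced after task 21, directly or by a chain of constraints, are task 28, task 9, task 10, task 32, task 33. That's 5 tasks.
With 5 mandatory successors out of 12 tasks total, the latest slot for task 21 is 12−5 = 7, and it's reachable by doing all non-successors before task 21.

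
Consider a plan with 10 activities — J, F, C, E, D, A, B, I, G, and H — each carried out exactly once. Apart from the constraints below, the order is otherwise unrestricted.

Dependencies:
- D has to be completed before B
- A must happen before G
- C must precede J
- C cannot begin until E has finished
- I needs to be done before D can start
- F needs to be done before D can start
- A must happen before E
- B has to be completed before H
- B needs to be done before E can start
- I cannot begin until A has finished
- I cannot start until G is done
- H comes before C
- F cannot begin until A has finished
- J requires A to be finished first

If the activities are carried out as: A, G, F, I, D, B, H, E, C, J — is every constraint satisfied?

Checking each listed constraint against this order: for instance, A is in position 1 and J in position 10, so that constraint holds — and the remaining constraints check out the same way.

Yes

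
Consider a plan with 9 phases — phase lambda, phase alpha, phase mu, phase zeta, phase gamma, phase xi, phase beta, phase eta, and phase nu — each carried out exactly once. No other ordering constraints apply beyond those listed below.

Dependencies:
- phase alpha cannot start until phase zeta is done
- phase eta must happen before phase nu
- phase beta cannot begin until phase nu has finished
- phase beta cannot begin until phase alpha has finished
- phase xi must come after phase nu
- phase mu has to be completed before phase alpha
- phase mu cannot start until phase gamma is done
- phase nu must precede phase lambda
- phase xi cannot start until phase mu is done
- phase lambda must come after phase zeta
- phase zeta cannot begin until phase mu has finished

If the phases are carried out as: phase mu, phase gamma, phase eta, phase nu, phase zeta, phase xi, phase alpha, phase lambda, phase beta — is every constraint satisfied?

No

Here phase gamma comes after phase mu.
That contradicts the constraint that phase gamma must precede phase mu.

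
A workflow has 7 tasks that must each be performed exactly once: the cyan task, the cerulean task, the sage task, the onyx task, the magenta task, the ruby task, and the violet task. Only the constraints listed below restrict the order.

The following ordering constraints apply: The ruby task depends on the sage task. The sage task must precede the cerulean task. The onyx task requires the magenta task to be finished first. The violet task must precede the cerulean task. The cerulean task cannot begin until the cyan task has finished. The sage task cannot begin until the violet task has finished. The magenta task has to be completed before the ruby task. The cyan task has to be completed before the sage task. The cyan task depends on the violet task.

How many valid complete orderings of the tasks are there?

2 tasks have no prerequisites (the magenta task, the violet task), so any of them could come first.
Enumerating by repeatedly choosing an available task (one whose prerequisites are all placed) gives 38 distinct complete orderings.

38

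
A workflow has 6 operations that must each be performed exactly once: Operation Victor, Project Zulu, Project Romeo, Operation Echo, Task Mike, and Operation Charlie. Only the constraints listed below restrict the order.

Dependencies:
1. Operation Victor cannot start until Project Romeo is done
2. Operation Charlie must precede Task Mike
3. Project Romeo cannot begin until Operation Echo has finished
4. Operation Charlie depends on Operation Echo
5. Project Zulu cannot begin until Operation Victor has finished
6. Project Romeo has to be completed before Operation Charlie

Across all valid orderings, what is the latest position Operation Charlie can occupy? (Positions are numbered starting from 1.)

The only operation forced after Operation Charlie (directly or by a chain) is Task Mike.
So at least 1 operation follows Operation Charlie, putting Operation Charlie no later than position 5. That position is achievable by scheduling everything else first.

5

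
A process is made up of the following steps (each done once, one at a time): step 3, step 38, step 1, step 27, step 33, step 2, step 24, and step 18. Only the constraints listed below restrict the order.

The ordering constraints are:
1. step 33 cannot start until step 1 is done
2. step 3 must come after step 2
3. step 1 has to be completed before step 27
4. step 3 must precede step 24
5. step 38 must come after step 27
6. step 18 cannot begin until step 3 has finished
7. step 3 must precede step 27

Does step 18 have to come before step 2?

The constraints actually force step 2 before step 18 (via step 2 → step 3 → step 18), not the other way around.
So step 18 does not have to come before step 2 — it cannot.

No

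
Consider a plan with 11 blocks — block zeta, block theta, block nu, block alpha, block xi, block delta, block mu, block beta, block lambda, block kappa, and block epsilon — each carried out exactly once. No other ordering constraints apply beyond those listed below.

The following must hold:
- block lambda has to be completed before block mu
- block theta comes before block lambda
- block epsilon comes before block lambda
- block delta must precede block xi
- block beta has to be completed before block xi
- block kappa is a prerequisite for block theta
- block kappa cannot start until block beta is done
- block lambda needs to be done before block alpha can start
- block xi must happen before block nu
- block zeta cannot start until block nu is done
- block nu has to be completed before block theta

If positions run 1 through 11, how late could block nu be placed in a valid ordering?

6

Every block that must follow block nu has to come after it. Tracing all chains starting from block nu, those blocks are: block zeta, block theta, block alpha, block mu, block lambda — 5 in total.
So at least 5 blocks follow block nu, putting block nu no later than position 6. That position is achievable by scheduling everything else first.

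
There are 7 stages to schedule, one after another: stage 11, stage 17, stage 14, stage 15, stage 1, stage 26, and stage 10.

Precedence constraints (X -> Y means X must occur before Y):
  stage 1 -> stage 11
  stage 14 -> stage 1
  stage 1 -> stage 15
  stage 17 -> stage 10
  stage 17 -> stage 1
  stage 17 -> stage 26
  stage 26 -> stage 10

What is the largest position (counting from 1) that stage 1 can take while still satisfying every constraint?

Following every chain forward from stage 1, the stages that must come later are stage 11, stage 15 — 2 of them.
With 2 mandatory successors out of 7 stages total, the latest slot for stage 1 is 7−2 = 5, and it's reachable by doing all non-successors before stage 1.

5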